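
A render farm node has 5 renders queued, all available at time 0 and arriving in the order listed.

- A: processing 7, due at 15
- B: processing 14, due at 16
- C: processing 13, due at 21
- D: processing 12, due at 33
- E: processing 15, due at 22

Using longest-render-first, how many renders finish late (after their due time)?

4

LPT (decreasing processing time): E B C D A.
E: 0→15, due 22, tardiness 0
B: 15→29, due 16, tardiness 13
C: 29→42, due 21, tardiness 21
D: 42→54, due 33, tardiness 21
A: 54→61, due 15, tardiness 46
Late renders: 4.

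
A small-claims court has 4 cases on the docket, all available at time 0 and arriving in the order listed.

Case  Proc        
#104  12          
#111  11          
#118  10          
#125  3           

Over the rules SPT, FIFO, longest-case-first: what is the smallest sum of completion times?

SPT (increasing processing time): #125 #118 #111 #104.
#125: 0→3
#118: 3→13
#111: 13→24
#104: 24→36
Sum = 3+13+24+36 = 76.
FIFO (arrival order): #104 #111 #118 #125.
#104: 0→12
#111: 12→23
#118: 23→33
#125: 33→36
Sum = 12+23+33+36 = 104.
LPT (decreasing processing time): #104 #111 #118 #125.
#104: 0→12
#111: 12→23
#118: 23→33
#125: 33→36
Sum = 12+23+33+36 = 104.
SPT 76, FIFO 104, LPT 104 → minimum 76.

76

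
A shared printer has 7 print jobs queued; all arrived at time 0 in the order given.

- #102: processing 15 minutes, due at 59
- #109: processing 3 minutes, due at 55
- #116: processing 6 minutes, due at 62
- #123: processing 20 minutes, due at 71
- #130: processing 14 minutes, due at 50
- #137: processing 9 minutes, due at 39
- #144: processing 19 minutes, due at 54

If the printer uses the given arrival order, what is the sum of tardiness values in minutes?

FIFO (arrival order): #102 #109 #116 #123 #130 #137 #144.
#102: 0→15, due 59, tardiness 0
#109: 15→18, due 55, tardiness 0
#116: 18→24, due 62, tardiness 0
#123: 24→44, due 71, tardiness 0
#130: 44→58, due 50, tardiness 8
#137: 58→67, due 39, tardiness 28
#144: 67→86, due 54, tardiness 32
Sum = 0+0+0+0+8+28+32 = 68.

68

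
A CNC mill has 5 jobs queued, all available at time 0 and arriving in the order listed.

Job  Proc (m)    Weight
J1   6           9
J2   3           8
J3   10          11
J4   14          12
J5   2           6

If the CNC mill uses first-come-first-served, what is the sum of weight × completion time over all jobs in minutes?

FIFO (arrival order): J1 J2 J3 J4 J5.
J1: finishes 6, weight 9, w·C = 54
J2: finishes 9, weight 8, w·C = 72
J3: finishes 19, weight 11, w·C = 209
J4: finishes 33, weight 12, w·C = 396
J5: finishes 35, weight 6, w·C = 210
Sum = 54+72+209+396+210 = 941.

941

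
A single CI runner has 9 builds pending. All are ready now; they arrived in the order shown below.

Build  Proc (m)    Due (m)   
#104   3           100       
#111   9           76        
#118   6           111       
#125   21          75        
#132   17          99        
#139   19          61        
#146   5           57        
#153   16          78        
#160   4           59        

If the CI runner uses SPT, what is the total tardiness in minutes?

SPT (increasing processing time): #104 #160 #146 #118 #111 #153 #132 #139 #125.
#104: 0→3, due 100, tardiness 0
#160: 3→7, due 59, tardiness 0
#146: 7→12, due 57, tardiness 0
#118: 12→18, due 111, tardiness 0
#111: 18→27, due 76, tardiness 0
#153: 27→43, due 78, tardiness 0
#132: 43→60, due 99, tardiness 0
#139: 60→79, due 61, tardiness 18
#125: 79→100, due 75, tardiness 25
Sum = 0+0+0+0+0+0+0+18+25 = 43.

43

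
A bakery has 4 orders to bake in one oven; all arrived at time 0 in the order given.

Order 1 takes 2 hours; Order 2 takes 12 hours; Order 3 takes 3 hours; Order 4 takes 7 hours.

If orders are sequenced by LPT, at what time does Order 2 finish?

LPT (decreasing processing time): Order 2 Order 4 Order 3 Order 1.
Order 2: 0→12

12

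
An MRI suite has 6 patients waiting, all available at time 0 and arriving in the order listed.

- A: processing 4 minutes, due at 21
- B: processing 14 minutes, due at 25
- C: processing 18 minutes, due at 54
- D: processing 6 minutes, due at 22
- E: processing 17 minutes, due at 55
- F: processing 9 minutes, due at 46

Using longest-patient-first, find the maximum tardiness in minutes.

47

LPT (decreasing processing time): C E B F D A.
C: 0→18, due 54, tardiness 0
E: 18→35, due 55, tardiness 0
B: 35→49, due 25, tardiness 24
F: 49→58, due 46, tardiness 12
D: 58→64, due 22, tardiness 42
A: 64→68, due 21, tardiness 47
Maximum = 47.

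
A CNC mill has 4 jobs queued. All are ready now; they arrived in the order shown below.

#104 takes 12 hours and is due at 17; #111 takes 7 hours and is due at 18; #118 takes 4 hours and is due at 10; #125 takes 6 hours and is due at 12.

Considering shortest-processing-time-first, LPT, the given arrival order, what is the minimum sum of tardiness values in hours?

12

SPT (increasing processing time): #118 #125 #111 #104.
#118: 0→4, due 10, tardiness 0
#125: 4→10, due 12, tardiness 0
#111: 10→17, due 18, tardiness 0
#104: 17→29, due 17, tardiness 12
Sum = 0+0+0+12 = 12.
LPT (decreasing processing time): #104 #111 #125 #118.
#104: 0→12, due 17, tardiness 0
#111: 12→19, due 18, tardiness 1
#125: 19→25, due 12, tardiness 13
#118: 25→29, due 10, tardiness 19
Sum = 0+1+13+19 = 33.
FIFO (arrival order): #104 #111 #118 #125.
#104: 0→12, due 17, tardiness 0
#111: 12→19, due 18, tardiness 1
#118: 19→23, due 10, tardiness 13
#125: 23→29, due 12, tardiness 17
Sum = 0+1+13+17 = 31.
SPT 12, LPT 33, FIFO 31 → minimum 12.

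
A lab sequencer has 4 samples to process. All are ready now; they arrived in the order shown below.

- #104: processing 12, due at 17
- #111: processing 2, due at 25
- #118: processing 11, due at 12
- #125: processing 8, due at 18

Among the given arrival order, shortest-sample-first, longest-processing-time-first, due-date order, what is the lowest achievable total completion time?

FIFO (arrival order): #104 #111 #118 #125.
#104: 0→12
#111: 12→14
#118: 14→25
#125: 25→33
Sum = 12+14+25+33 = 84.
SPT (increasing processing time): #111 #125 #118 #104.
#111: 0→2
#125: 2→10
#118: 10→21
#104: 21→33
Sum = 2+10+21+33 = 66.
LPT (decreasing processing time): #104 #118 #125 #111.
#104: 0→12
#118: 12→23
#125: 23→31
#111: 31→33
Sum = 12+23+31+33 = 99.
EDD (increasing due date): #118 #104 #125 #111.
#118: 0→11
#104: 11→23
#125: 23→31
#111: 31→33
Sum = 11+23+31+33 = 98.
FIFO 84, SPT 66, LPT 99, EDD 98 → minimum 66.

66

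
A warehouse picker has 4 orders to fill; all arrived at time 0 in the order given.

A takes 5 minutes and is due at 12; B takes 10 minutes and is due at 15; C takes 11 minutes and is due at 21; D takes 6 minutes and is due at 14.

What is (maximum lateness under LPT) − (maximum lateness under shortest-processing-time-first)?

9

LPT (decreasing processing time): C B D A.
C: 0→11, due 21, lateness -10
B: 11→21, due 15, lateness 6
D: 21→27, due 14, lateness 13
A: 27→32, due 12, lateness 20
Maximum = 20.
SPT (increasing processing time): A D B C.
A: 0→5, due 12, lateness -7
D: 5→11, due 14, lateness -3
B: 11→21, due 15, lateness 6
C: 21→32, due 21, lateness 11
Maximum = 11.
Difference = 20 − 11 = 9.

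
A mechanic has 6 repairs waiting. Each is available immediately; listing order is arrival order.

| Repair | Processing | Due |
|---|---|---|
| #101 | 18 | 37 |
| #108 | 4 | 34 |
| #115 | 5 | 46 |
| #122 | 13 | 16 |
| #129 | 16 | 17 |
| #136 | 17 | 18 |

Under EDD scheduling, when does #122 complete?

EDD (increasing due date): #122 #129 #136 #108 #101 #115.
#122: 0→13

13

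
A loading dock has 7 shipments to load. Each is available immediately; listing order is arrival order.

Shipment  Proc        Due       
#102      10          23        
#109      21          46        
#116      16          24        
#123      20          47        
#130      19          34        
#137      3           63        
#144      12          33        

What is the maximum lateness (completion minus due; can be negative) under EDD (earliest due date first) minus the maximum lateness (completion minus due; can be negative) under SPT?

EDD (increasing due date): #102 #116 #144 #130 #109 #123 #137.
#102: 0→10, due 23, lateness -13
#116: 10→26, due 24, lateness 2
#144: 26→38, due 33, lateness 5
#130: 38→57, due 34, lateness 23
#109: 57→78, due 46, lateness 32
#123: 78→98, due 47, lateness 51
#137: 98→101, due 63, lateness 38
Maximum = 51.
SPT (increasing processing time): #137 #102 #144 #116 #130 #123 #109.
#137: 0→3, due 63, lateness -60
#102: 3→13, due 23, lateness -10
#144: 13→25, due 33, lateness -8
#116: 25→41, due 24, lateness 17
#130: 41→60, due 34, lateness 26
#123: 60→80, due 47, lateness 33
#109: 80→101, due 46, lateness 55
Maximum = 55.
Difference = 51 − 55 = -4.

-4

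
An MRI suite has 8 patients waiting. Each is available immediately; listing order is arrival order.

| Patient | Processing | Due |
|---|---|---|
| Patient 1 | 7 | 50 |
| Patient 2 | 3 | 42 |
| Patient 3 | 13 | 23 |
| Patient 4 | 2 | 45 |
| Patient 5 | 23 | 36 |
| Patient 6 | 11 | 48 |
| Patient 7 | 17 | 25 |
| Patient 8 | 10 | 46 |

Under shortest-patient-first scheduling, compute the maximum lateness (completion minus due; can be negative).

SPT (increasing processing time): Patient 4 Patient 2 Patient 1 Patient 8 Patient 6 Patient 3 Patient 7 Patient 5.
Patient 4: 0→2, due 45, lateness -43
Patient 2: 2→5, due 42, lateness -37
Patient 1: 5→12, due 50, lateness -38
Patient 8: 12→22, due 46, lateness -24
Patient 6: 22→33, due 48, lateness -15
Patient 3: 33→46, due 23, lateness 23
Patient 7: 46→63, due 25, lateness 38
Patient 5: 63→86, due 36, lateness 50
Maximum = 50.

50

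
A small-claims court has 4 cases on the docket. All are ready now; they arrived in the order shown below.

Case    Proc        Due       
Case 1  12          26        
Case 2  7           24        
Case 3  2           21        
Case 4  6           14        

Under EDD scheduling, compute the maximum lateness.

EDD (increasing due date): Case 4 Case 3 Case 2 Case 1.
Case 4: 0→6, due 14, lateness -8
Case 3: 6→8, due 21, lateness -13
Case 2: 8→15, due 24, lateness -9
Case 1: 15→27, due 26, lateness 1
Maximum = 1.

1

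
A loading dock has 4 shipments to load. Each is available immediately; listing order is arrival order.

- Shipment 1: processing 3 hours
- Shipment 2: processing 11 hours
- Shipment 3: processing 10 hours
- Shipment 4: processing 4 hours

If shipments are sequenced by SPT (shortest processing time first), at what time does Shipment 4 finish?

7

SPT (increasing processing time): Shipment 1 Shipment 4 Shipment 3 Shipment 2.
Shipment 1: 0→3
Shipment 4: 3→7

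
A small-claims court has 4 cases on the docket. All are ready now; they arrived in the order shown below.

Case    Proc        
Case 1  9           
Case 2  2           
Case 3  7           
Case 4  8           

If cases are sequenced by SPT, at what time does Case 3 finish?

9

SPT (increasing processing time): Case 2 Case 3 Case 4 Case 1.
Case 2: 0→2
Case 3: 2→9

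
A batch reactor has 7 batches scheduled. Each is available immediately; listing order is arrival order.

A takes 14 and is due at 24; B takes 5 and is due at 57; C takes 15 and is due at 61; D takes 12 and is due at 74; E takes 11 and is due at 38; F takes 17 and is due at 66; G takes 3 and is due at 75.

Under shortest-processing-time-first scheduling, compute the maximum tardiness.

21

SPT (increasing processing time): G B E D A C F.
G: 0→3, due 75, tardiness 0
B: 3→8, due 57, tardiness 0
E: 8→19, due 38, tardiness 0
D: 19→31, due 74, tardiness 0
A: 31→45, due 24, tardiness 21
C: 45→60, due 61, tardiness 0
F: 60→77, due 66, tardiness 11
Maximum = 21.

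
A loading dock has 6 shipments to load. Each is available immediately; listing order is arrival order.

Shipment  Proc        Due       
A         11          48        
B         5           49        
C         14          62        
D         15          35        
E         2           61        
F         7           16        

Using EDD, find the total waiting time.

EDD (increasing due date): F D A B E C.
F: waits 0, runs 0→7
D: waits 7, runs 7→22
A: waits 22, runs 22→33
B: waits 33, runs 33→38
E: waits 38, runs 38→40
C: waits 40, runs 40→54
Sum = 0+7+22+33+38+40 = 140.

140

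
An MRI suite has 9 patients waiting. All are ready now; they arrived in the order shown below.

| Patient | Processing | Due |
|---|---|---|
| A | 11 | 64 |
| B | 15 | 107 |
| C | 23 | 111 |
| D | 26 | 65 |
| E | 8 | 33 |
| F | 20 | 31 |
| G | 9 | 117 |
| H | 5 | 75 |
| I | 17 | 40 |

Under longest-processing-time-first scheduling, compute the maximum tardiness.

LPT (decreasing processing time): D C F I B A G E H.
D: 0→26, due 65, tardiness 0
C: 26→49, due 111, tardiness 0
F: 49→69, due 31, tardiness 38
I: 69→86, due 40, tardiness 46
B: 86→101, due 107, tardiness 0
A: 101→112, due 64, tardiness 48
G: 112→121, due 117, tardiness 4
E: 121→129, due 33, tardiness 96
H: 129→134, due 75, tardiness 59
Maximum = 96.

96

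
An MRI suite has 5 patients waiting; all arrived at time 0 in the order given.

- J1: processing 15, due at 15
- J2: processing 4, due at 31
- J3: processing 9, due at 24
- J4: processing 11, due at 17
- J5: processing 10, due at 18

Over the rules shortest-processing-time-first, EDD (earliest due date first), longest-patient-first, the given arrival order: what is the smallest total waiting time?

74

SPT (increasing processing time): J2 J3 J5 J4 J1.
J2: waits 0, runs 0→4
J3: waits 4, runs 4→13
J5: waits 13, runs 13→23
J4: waits 23, runs 23→34
J1: waits 34, runs 34→49
Sum = 0+4+13+23+34 = 74.
EDD (increasing due date): J1 J4 J5 J3 J2.
J1: waits 0, runs 0→15
J4: waits 15, runs 15→26
J5: waits 26, runs 26→36
J3: waits 36, runs 36→45
J2: waits 45, runs 45→49
Sum = 0+15+26+36+45 = 122.
LPT (decreasing processing time): J1 J4 J5 J3 J2.
J1: waits 0, runs 0→15
J4: waits 15, runs 15→26
J5: waits 26, runs 26→36
J3: waits 36, runs 36→45
J2: waits 45, runs 45→49
Sum = 0+15+26+36+45 = 122.
FIFO (arrival order): J1 J2 J3 J4 J5.
J1: waits 0, runs 0→15
J2: waits 15, runs 15→19
J3: waits 19, runs 19→28
J4: waits 28, runs 28→39
J5: waits 39, runs 39→49
Sum = 0+15+19+28+39 = 101.
SPT 74, EDD 122, LPT 122, FIFO 101 → minimum 74.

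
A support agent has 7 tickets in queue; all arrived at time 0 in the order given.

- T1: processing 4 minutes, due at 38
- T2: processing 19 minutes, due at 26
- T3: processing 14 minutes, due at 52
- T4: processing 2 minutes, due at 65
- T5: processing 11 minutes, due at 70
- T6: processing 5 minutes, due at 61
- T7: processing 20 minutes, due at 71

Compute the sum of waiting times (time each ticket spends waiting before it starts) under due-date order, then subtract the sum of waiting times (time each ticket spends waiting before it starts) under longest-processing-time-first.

EDD (increasing due date): T2 T1 T3 T6 T4 T5 T7.
T2: waits 0, runs 0→19
T1: waits 19, runs 19→23
T3: waits 23, runs 23→37
T6: waits 37, runs 37→42
T4: waits 42, runs 42→44
T5: waits 44, runs 44→55
T7: waits 55, runs 55→75
Sum = 0+19+23+37+42+44+55 = 220.
LPT (decreasing processing time): T7 T2 T3 T5 T6 T1 T4.
T7: waits 0, runs 0→20
T2: waits 20, runs 20→39
T3: waits 39, runs 39→53
T5: waits 53, runs 53→64
T6: waits 64, runs 64→69
T1: waits 69, runs 69→73
T4: waits 73, runs 73→75
Sum = 0+20+39+53+64+69+73 = 318.
Difference = 220 − 318 = -98.

-98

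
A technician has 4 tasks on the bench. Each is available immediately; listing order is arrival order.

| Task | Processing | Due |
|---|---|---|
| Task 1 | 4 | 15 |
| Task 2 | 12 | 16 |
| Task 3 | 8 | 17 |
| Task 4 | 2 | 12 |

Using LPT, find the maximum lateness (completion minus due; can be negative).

14

LPT (decreasing processing time): Task 2 Task 3 Task 1 Task 4.
Task 2: 0→12, due 16, lateness -4
Task 3: 12→20, due 17, lateness 3
Task 1: 20→24, due 15, lateness 9
Task 4: 24→26, due 12, lateness 14
Maximum = 14.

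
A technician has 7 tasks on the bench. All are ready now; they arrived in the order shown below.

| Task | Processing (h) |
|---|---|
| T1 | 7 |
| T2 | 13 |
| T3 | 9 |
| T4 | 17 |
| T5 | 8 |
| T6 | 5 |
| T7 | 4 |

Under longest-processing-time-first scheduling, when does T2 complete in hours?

LPT (decreasing processing time): T4 T2 T3 T5 T1 T6 T7.
T4: 0→17
T2: 17→30

30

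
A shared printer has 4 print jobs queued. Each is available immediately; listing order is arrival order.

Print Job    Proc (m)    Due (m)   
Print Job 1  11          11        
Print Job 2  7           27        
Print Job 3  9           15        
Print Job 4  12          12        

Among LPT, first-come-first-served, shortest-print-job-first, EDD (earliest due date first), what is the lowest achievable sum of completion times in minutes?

89

LPT (decreasing processing time): Print Job 4 Print Job 1 Print Job 3 Print Job 2.
Print Job 4: 0→12
Print Job 1: 12→23
Print Job 3: 23→32
Print Job 2: 32→39
Sum = 12+23+32+39 = 106.
FIFO (arrival order): Print Job 1 Print Job 2 Print Job 3 Print Job 4.
Print Job 1: 0→11
Print Job 2: 11→18
Print Job 3: 18→27
Print Job 4: 27→39
Sum = 11+18+27+39 = 95.
SPT (increasing processing time): Print Job 2 Print Job 3 Print Job 1 Print Job 4.
Print Job 2: 0→7
Print Job 3: 7→16
Print Job 1: 16→27
Print Job 4: 27→39
Sum = 7+16+27+39 = 89.
EDD (increasing due date): Print Job 1 Print Job 4 Print Job 3 Print Job 2.
Print Job 1: 0→11
Print Job 4: 11→23
Print Job 3: 23→32
Print Job 2: 32→39
Sum = 11+23+32+39 = 105.
LPT 106, FIFO 95, SPT 89, EDD 105 → minimum 89.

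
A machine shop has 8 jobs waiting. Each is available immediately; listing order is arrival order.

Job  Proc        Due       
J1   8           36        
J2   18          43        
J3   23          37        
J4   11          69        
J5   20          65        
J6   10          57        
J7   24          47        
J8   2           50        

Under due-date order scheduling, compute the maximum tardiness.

47

EDD (increasing due date): J1 J3 J2 J7 J8 J6 J5 J4.
J1: 0→8, due 36, tardiness 0
J3: 8→31, due 37, tardiness 0
J2: 31→49, due 43, tardiness 6
J7: 49→73, due 47, tardiness 26
J8: 73→75, due 50, tardiness 25
J6: 75→85, due 57, tardiness 28
J5: 85→105, due 65, tardiness 40
J4: 105→116, due 69, tardiness 47
Maximum = 47.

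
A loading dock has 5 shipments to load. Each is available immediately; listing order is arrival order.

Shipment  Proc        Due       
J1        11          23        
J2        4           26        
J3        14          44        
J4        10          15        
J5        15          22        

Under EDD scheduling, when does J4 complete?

10

EDD (increasing due date): J4 J5 J1 J2 J3.
J4: 0→10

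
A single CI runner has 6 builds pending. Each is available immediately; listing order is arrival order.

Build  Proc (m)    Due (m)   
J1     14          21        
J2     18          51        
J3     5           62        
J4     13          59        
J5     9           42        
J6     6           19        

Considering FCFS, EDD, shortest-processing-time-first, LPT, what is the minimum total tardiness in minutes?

4

FIFO (arrival order): J1 J2 J3 J4 J5 J6.
J1: 0→14, due 21, tardiness 0
J2: 14→32, due 51, tardiness 0
J3: 32→37, due 62, tardiness 0
J4: 37→50, due 59, tardiness 0
J5: 50→59, due 42, tardiness 17
J6: 59→65, due 19, tardiness 46
Sum = 0+0+0+0+17+46 = 63.
EDD (increasing due date): J6 J1 J5 J2 J4 J3.
J6: 0→6, due 19, tardiness 0
J1: 6→20, due 21, tardiness 0
J5: 20→29, due 42, tardiness 0
J2: 29→47, due 51, tardiness 0
J4: 47→60, due 59, tardiness 1
J3: 60→65, due 62, tardiness 3
Sum = 0+0+0+0+1+3 = 4.
SPT (increasing processing time): J3 J6 J5 J4 J1 J2.
J3: 0→5, due 62, tardiness 0
J6: 5→11, due 19, tardiness 0
J5: 11→20, due 42, tardiness 0
J4: 20→33, due 59, tardiness 0
J1: 33→47, due 21, tardiness 26
J2: 47→65, due 51, tardiness 14
Sum = 0+0+0+0+26+14 = 40.
LPT (decreasing processing time): J2 J1 J4 J5 J6 J3.
J2: 0→18, due 51, tardiness 0
J1: 18→32, due 21, tardiness 11
J4: 32→45, due 59, tardiness 0
J5: 45→54, due 42, tardiness 12
J6: 54→60, due 19, tardiness 41
J3: 60→65, due 62, tardiness 3
Sum = 0+11+0+12+41+3 = 67.
FIFO 63, EDD 4, SPT 40, LPT 67 → minimum 4.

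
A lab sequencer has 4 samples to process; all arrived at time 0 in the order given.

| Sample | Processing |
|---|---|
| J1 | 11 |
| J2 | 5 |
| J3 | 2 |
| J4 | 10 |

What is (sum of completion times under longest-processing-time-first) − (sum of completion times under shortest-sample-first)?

32

LPT (decreasing processing time): J1 J4 J2 J3.
J1: 0→11
J4: 11→21
J2: 21→26
J3: 26→28
Sum = 11+21+26+28 = 86.
SPT (increasing processing time): J3 J2 J4 J1.
J3: 0→2
J2: 2→7
J4: 7→17
J1: 17→28
Sum = 2+7+17+28 = 54.
Difference = 86 − 54 = 32.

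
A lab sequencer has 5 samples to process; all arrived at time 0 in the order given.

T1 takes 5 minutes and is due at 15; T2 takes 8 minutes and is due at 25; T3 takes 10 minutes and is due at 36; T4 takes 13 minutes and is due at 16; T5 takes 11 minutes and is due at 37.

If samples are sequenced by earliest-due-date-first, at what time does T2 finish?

EDD (increasing due date): T1 T4 T2 T3 T5.
T1: 0→5
T4: 5→18
T2: 18→26

26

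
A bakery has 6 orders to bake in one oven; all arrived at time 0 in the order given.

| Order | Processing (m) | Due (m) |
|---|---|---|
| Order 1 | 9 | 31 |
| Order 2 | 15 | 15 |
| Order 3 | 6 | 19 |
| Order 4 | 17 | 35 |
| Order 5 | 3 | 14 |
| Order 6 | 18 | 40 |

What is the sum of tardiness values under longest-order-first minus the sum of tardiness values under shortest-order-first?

LPT (decreasing processing time): Order 6 Order 4 Order 2 Order 1 Order 3 Order 5.
Order 6: 0→18, due 40, tardiness 0
Order 4: 18→35, due 35, tardiness 0
Order 2: 35→50, due 15, tardiness 35
Order 1: 50→59, due 31, tardiness 28
Order 3: 59→65, due 19, tardiness 46
Order 5: 65→68, due 14, tardiness 54
Sum = 0+0+35+28+46+54 = 163.
SPT (increasing processing time): Order 5 Order 3 Order 1 Order 2 Order 4 Order 6.
Order 5: 0→3, due 14, tardiness 0
Order 3: 3→9, due 19, tardiness 0
Order 1: 9→18, due 31, tardiness 0
Order 2: 18→33, due 15, tardiness 18
Order 4: 33→50, due 35, tardiness 15
Order 6: 50→68, due 40, tardiness 28
Sum = 0+0+0+18+15+28 = 61.
Difference = 163 − 61 = 102.

102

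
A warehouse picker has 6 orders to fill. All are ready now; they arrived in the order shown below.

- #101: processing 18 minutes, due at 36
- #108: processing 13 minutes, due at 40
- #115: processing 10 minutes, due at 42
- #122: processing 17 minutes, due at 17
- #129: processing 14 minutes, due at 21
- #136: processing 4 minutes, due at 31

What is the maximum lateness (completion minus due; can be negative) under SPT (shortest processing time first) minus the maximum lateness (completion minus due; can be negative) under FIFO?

-10

SPT (increasing processing time): #136 #115 #108 #129 #122 #101.
#136: 0→4, due 31, lateness -27
#115: 4→14, due 42, lateness -28
#108: 14→27, due 40, lateness -13
#129: 27→41, due 21, lateness 20
#122: 41→58, due 17, lateness 41
#101: 58→76, due 36, lateness 40
Maximum = 41.
FIFO (arrival order): #101 #108 #115 #122 #129 #136.
#101: 0→18, due 36, lateness -18
#108: 18→31, due 40, lateness -9
#115: 31→41, due 42, lateness -1
#122: 41→58, due 17, lateness 41
#129: 58→72, due 21, lateness 51
#136: 72→76, due 31, lateness 45
Maximum = 51.
Difference = 41 − 51 = -10.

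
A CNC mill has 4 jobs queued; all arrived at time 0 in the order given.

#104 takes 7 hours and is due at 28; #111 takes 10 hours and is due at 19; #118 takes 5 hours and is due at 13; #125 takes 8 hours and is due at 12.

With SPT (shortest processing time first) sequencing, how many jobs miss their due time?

2

SPT (increasing processing time): #118 #104 #125 #111.
#118: 0→5, due 13, tardiness 0
#104: 5→12, due 28, tardiness 0
#125: 12→20, due 12, tardiness 8
#111: 20→30, due 19, tardiness 11
Late jobs: 2.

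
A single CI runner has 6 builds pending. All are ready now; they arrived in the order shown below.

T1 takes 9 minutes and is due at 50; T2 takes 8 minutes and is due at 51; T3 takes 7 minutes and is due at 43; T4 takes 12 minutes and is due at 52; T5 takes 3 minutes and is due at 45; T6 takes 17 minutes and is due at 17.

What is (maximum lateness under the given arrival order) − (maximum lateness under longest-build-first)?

28

FIFO (arrival order): T1 T2 T3 T4 T5 T6.
T1: 0→9, due 50, lateness -41
T2: 9→17, due 51, lateness -34
T3: 17→24, due 43, lateness -19
T4: 24→36, due 52, lateness -16
T5: 36→39, due 45, lateness -6
T6: 39→56, due 17, lateness 39
Maximum = 39.
LPT (decreasing processing time): T6 T4 T1 T2 T3 T5.
T6: 0→17, due 17, lateness 0
T4: 17→29, due 52, lateness -23
T1: 29→38, due 50, lateness -12
T2: 38→46, due 51, lateness -5
T3: 46→53, due 43, lateness 10
T5: 53→56, due 45, lateness 11
Maximum = 11.
Difference = 39 − 11 = 28.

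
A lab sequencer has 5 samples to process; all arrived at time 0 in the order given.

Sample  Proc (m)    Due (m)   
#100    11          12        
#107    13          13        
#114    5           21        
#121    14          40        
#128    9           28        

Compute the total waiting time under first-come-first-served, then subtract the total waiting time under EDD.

5

FIFO (arrival order): #100 #107 #114 #121 #128.
#100: waits 0, runs 0→11
#107: waits 11, runs 11→24
#114: waits 24, runs 24→29
#121: waits 29, runs 29→43
#128: waits 43, runs 43→52
Sum = 0+11+24+29+43 = 107.
EDD (increasing due date): #100 #107 #114 #128 #121.
#100: waits 0, runs 0→11
#107: waits 11, runs 11→24
#114: waits 24, runs 24→29
#128: waits 29, runs 29→38
#121: waits 38, runs 38→52
Sum = 0+11+24+29+38 = 102.
Difference = 107 − 102 = 5.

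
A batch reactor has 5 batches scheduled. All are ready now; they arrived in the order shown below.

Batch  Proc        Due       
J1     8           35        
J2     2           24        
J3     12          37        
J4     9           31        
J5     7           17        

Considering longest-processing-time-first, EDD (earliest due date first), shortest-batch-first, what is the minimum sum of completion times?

92

LPT (decreasing processing time): J3 J4 J1 J5 J2.
J3: 0→12
J4: 12→21
J1: 21→29
J5: 29→36
J2: 36→38
Sum = 12+21+29+36+38 = 136.
EDD (increasing due date): J5 J2 J4 J1 J3.
J5: 0→7
J2: 7→9
J4: 9→18
J1: 18→26
J3: 26→38
Sum = 7+9+18+26+38 = 98.
SPT (increasing processing time): J2 J5 J1 J4 J3.
J2: 0→2
J5: 2→9
J1: 9→17
J4: 17→26
J3: 26→38
Sum = 2+9+17+26+38 = 92.
LPT 136, EDD 98, SPT 92 → minimum 92.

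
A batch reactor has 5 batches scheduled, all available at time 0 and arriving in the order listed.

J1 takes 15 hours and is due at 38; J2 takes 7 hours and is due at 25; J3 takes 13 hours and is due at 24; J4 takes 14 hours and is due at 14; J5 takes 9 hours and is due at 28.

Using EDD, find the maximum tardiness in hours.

EDD (increasing due date): J4 J3 J2 J5 J1.
J4: 0→14, due 14, tardiness 0
J3: 14→27, due 24, tardiness 3
J2: 27→34, due 25, tardiness 9
J5: 34→43, due 28, tardiness 15
J1: 43→58, due 38, tardiness 20
Maximum = 20.

20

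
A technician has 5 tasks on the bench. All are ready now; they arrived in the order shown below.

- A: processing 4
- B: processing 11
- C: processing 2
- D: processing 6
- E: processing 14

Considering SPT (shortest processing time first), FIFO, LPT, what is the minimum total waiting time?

SPT (increasing processing time): C A D B E.
C: waits 0, runs 0→2
A: waits 2, runs 2→6
D: waits 6, runs 6→12
B: waits 12, runs 12→23
E: waits 23, runs 23→37
Sum = 0+2+6+12+23 = 43.
FIFO (arrival order): A B C D E.
A: waits 0, runs 0→4
B: waits 4, runs 4→15
C: waits 15, runs 15→17
D: waits 17, runs 17→23
E: waits 23, runs 23→37
Sum = 0+4+15+17+23 = 59.
LPT (decreasing processing time): E B D A C.
E: waits 0, runs 0→14
B: waits 14, runs 14→25
D: waits 25, runs 25→31
A: waits 31, runs 31→35
C: waits 35, runs 35→37
Sum = 0+14+25+31+35 = 105.
SPT 43, FIFO 59, LPT 105 → minimum 43.

43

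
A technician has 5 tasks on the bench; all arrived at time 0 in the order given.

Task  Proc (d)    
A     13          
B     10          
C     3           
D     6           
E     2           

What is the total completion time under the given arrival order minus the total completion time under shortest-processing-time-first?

55

FIFO (arrival order): A B C D E.
A: 0→13
B: 13→23
C: 23→26
D: 26→32
E: 32→34
Sum = 13+23+26+32+34 = 128.
SPT (increasing processing time): E C D B A.
E: 0→2
C: 2→5
D: 5→11
B: 11→21
A: 21→34
Sum = 2+5+11+21+34 = 73.
Difference = 128 − 73 = 55.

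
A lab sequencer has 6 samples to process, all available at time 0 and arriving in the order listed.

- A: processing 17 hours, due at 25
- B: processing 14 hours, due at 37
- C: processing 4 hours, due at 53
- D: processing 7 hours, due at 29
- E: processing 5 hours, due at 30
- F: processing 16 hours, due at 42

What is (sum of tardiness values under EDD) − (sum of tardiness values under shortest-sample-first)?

EDD (increasing due date): A D E B F C.
A: 0→17, due 25, tardiness 0
D: 17→24, due 29, tardiness 0
E: 24→29, due 30, tardiness 0
B: 29→43, due 37, tardiness 6
F: 43→59, due 42, tardiness 17
C: 59→63, due 53, tardiness 10
Sum = 0+0+0+6+17+10 = 33.
SPT (increasing processing time): C E D B F A.
C: 0→4, due 53, tardiness 0
E: 4→9, due 30, tardiness 0
D: 9→16, due 29, tardiness 0
B: 16→30, due 37, tardiness 0
F: 30→46, due 42, tardiness 4
A: 46→63, due 25, tardiness 38
Sum = 0+0+0+0+4+38 = 42.
Difference = 33 − 42 = -9.

-9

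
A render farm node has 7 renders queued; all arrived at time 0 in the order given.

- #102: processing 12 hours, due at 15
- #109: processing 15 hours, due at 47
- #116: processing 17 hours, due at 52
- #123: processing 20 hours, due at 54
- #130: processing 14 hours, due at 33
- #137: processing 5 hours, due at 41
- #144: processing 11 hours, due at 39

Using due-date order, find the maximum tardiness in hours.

EDD (increasing due date): #102 #130 #144 #137 #109 #116 #123.
#102: 0→12, due 15, tardiness 0
#130: 12→26, due 33, tardiness 0
#144: 26→37, due 39, tardiness 0
#137: 37→42, due 41, tardiness 1
#109: 42→57, due 47, tardiness 10
#116: 57→74, due 52, tardiness 22
#123: 74→94, due 54, tardiness 40
Maximum = 40.

40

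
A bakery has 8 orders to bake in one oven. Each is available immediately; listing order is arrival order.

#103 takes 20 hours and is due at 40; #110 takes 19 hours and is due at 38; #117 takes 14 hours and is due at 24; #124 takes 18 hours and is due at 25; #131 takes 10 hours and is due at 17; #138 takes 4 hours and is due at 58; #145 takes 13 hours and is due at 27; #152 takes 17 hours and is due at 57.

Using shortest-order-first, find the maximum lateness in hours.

SPT (increasing processing time): #138 #131 #145 #117 #152 #124 #110 #103.
#138: 0→4, due 58, lateness -54
#131: 4→14, due 17, lateness -3
#145: 14→27, due 27, lateness 0
#117: 27→41, due 24, lateness 17
#152: 41→58, due 57, lateness 1
#124: 58→76, due 25, lateness 51
#110: 76→95, due 38, lateness 57
#103: 95→115, due 40, lateness 75
Maximum = 75.

75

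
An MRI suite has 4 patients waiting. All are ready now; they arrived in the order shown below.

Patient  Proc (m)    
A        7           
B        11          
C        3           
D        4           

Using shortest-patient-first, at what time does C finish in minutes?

SPT (increasing processing time): C D A B.
C: 0→3

3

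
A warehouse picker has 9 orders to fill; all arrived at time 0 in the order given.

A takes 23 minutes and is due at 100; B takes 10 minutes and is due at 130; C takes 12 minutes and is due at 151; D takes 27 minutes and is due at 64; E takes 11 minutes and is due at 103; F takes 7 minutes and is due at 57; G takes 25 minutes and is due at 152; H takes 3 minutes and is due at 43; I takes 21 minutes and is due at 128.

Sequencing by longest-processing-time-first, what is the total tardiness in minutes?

LPT (decreasing processing time): D G A I C E B F H.
D: 0→27, due 64, tardiness 0
G: 27→52, due 152, tardiness 0
A: 52→75, due 100, tardiness 0
I: 75→96, due 128, tardiness 0
C: 96→108, due 151, tardiness 0
E: 108→119, due 103, tardiness 16
B: 119→129, due 130, tardiness 0
F: 129→136, due 57, tardiness 79
H: 136→139, due 43, tardiness 96
Sum = 0+0+0+0+0+16+0+79+96 = 191.

191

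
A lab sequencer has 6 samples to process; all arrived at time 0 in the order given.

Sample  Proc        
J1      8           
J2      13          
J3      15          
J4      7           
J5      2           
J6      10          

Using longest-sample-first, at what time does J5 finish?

55

LPT (decreasing processing time): J3 J2 J6 J1 J4 J5.
J3: 0→15
J2: 15→28
J6: 28→38
J1: 38→46
J4: 46→53
J5: 53→55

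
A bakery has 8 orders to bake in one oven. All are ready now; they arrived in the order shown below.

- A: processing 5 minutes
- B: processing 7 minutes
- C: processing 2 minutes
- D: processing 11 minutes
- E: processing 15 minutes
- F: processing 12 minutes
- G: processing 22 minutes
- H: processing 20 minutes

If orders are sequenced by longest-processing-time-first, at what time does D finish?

80

LPT (decreasing processing time): G H E F D B A C.
G: 0→22
H: 22→42
E: 42→57
F: 57→69
D: 69→80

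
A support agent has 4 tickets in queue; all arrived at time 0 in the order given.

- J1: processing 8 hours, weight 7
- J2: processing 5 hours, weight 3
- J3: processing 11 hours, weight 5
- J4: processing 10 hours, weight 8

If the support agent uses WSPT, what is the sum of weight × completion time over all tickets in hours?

WSPT (decreasing weight/processing-time ratio): J1 J4 J2 J3.
J1: finishes 8, weight 7, w·C = 56
J4: finishes 18, weight 8, w·C = 144
J2: finishes 23, weight 3, w·C = 69
J3: finishes 34, weight 5, w·C = 170
Sum = 56+144+69+170 = 439.

439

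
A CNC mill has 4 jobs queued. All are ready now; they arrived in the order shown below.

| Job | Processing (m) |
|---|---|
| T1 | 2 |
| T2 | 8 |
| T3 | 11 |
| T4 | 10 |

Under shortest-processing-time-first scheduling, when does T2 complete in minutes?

10

SPT (increasing processing time): T1 T2 T4 T3.
T1: 0→2
T2: 2→10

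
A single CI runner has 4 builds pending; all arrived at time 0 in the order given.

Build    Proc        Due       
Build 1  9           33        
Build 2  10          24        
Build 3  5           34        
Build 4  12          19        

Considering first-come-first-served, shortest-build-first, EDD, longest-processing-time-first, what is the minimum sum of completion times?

79

FIFO (arrival order): Build 1 Build 2 Build 3 Build 4.
Build 1: 0→9
Build 2: 9→19
Build 3: 19→24
Build 4: 24→36
Sum = 9+19+24+36 = 88.
SPT (increasing processing time): Build 3 Build 1 Build 2 Build 4.
Build 3: 0→5
Build 1: 5→14
Build 2: 14→24
Build 4: 24→36
Sum = 5+14+24+36 = 79.
EDD (increasing due date): Build 4 Build 2 Build 1 Build 3.
Build 4: 0→12
Build 2: 12→22
Build 1: 22→31
Build 3: 31→36
Sum = 12+22+31+36 = 101.
LPT (decreasing processing time): Build 4 Build 2 Build 1 Build 3.
Build 4: 0→12
Build 2: 12→22
Build 1: 22→31
Build 3: 31→36
Sum = 12+22+31+36 = 101.
FIFO 88, SPT 79, EDD 101, LPT 101 → minimum 79.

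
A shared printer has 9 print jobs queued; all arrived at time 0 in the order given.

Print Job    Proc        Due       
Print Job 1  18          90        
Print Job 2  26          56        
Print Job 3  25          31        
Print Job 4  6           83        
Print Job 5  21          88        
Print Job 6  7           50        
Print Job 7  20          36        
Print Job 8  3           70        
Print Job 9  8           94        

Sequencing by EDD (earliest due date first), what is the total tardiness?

EDD (increasing due date): Print Job 3 Print Job 7 Print Job 6 Print Job 2 Print Job 8 Print Job 4 Print Job 5 Print Job 1 Print Job 9.
Print Job 3: 0→25, due 31, tardiness 0
Print Job 7: 25→45, due 36, tardiness 9
Print Job 6: 45→52, due 50, tardiness 2
Print Job 2: 52→78, due 56, tardiness 22
Print Job 8: 78→81, due 70, tardiness 11
Print Job 4: 81→87, due 83, tardiness 4
Print Job 5: 87→108, due 88, tardiness 20
Print Job 1: 108→126, due 90, tardiness 36
Print Job 9: 126→134, due 94, tardiness 40
Sum = 0+9+2+22+11+4+20+36+40 = 144.

144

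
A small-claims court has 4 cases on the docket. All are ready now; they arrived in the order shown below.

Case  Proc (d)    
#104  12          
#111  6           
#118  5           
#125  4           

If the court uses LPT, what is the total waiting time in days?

53

LPT (decreasing processing time): #104 #111 #118 #125.
#104: waits 0, runs 0→12
#111: waits 12, runs 12→18
#118: waits 18, runs 18→23
#125: waits 23, runs 23→27
Sum = 0+12+18+23 = 53.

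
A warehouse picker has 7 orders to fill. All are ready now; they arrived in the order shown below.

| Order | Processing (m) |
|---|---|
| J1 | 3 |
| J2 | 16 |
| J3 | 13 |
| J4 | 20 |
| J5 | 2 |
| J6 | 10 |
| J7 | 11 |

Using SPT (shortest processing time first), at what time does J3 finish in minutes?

39

SPT (increasing processing time): J5 J1 J6 J7 J3 J2 J4.
J5: 0→2
J1: 2→5
J6: 5→15
J7: 15→26
J3: 26→39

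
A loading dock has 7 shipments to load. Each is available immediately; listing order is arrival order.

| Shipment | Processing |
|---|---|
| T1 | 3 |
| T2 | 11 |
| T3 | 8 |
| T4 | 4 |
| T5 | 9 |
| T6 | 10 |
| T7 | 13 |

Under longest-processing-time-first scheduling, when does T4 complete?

55

LPT (decreasing processing time): T7 T2 T6 T5 T3 T4 T1.
T7: 0→13
T2: 13→24
T6: 24→34
T5: 34→43
T3: 43→51
T4: 51→55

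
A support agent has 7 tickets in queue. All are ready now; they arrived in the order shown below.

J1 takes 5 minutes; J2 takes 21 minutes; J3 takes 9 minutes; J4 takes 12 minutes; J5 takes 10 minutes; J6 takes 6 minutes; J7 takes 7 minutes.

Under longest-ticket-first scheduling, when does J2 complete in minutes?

21

LPT (decreasing processing time): J2 J4 J5 J3 J7 J6 J1.
J2: 0→21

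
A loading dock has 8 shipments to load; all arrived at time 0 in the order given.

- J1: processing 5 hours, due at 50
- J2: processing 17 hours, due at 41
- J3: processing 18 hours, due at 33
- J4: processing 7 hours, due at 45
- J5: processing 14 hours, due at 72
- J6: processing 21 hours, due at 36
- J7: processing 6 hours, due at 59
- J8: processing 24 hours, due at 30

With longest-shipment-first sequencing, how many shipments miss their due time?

7

LPT (decreasing processing time): J8 J6 J3 J2 J5 J4 J7 J1.
J8: 0→24, due 30, tardiness 0
J6: 24→45, due 36, tardiness 9
J3: 45→63, due 33, tardiness 30
J2: 63→80, due 41, tardiness 39
J5: 80→94, due 72, tardiness 22
J4: 94→101, due 45, tardiness 56
J7: 101→107, due 59, tardiness 48
J1: 107→112, due 50, tardiness 62
Late shipments: 7.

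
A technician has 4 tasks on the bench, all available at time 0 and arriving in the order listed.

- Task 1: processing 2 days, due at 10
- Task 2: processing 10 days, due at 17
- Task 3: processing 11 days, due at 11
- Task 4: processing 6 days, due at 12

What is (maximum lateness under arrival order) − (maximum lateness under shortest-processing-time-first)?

-1

FIFO (arrival order): Task 1 Task 2 Task 3 Task 4.
Task 1: 0→2, due 10, lateness -8
Task 2: 2→12, due 17, lateness -5
Task 3: 12→23, due 11, lateness 12
Task 4: 23→29, due 12, lateness 17
Maximum = 17.
SPT (increasing processing time): Task 1 Task 4 Task 2 Task 3.
Task 1: 0→2, due 10, lateness -8
Task 4: 2→8, due 12, lateness -4
Task 2: 8→18, due 17, lateness 1
Task 3: 18→29, due 11, lateness 18
Maximum = 18.
Difference = 17 − 18 = -1.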